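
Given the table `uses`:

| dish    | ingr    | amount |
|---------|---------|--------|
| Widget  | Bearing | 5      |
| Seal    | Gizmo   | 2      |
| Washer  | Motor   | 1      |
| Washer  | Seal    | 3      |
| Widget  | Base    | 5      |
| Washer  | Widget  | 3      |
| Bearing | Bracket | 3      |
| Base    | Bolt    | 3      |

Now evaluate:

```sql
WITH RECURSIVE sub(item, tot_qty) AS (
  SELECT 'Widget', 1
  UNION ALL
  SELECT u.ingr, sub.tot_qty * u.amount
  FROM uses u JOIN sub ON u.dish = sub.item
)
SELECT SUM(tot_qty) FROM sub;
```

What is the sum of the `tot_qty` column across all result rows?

Base: (Widget, tot_qty=1).
Iteration 1: components of {Widget} -> Base = 1*5 = 5, Bearing = 1*5 = 5.
Iteration 2: components of {Base,Bearing} -> Bolt = 5*3 = 15, Bracket = 5*3 = 15.
Iteration 3: no further components; recursion stops.
SUM(tot_qty) = 1 + 5 + 5 + 15 + 15 = 41.

41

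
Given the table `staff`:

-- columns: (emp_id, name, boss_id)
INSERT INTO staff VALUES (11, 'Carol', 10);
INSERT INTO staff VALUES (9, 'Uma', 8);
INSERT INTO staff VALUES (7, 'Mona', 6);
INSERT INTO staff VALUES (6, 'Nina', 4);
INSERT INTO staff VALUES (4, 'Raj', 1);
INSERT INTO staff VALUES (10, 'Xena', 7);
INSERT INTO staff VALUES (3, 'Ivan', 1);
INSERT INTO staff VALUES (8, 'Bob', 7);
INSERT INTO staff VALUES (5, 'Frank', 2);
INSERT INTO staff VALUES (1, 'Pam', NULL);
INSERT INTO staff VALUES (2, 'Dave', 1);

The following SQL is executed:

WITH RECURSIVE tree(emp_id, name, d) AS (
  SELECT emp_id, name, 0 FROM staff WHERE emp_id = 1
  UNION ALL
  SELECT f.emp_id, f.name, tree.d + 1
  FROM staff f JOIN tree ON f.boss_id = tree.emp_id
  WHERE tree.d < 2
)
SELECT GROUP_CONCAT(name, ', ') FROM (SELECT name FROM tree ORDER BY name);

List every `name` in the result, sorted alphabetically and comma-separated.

Base: emp_id=1 (Pam) at d 0.
Iteration 1: rows with boss_id in {1} -> Dave (id 2, d 1), Ivan (id 3, d 1), Raj (id 4, d 1).
Iteration 2: rows with boss_id in {2,3,4} -> Frank (id 5, d 2), Nina (id 6, d 2).
Iteration 3: d < 2 fails for all current rows; recursion stops.

Dave, Frank, Ivan, Nina, Pam, Raj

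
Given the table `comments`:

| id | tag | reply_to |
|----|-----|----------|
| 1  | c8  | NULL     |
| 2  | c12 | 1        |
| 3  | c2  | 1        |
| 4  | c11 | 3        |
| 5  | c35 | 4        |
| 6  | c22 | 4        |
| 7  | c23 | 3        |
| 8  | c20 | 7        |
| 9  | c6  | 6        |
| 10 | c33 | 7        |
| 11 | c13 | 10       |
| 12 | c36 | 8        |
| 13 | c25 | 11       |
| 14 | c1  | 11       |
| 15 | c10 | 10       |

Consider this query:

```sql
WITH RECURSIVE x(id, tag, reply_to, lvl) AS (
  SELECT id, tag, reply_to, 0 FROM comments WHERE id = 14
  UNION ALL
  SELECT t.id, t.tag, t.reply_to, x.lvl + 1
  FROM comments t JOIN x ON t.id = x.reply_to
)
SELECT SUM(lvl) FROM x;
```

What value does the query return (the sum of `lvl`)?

Base: id=14 (c1), reply_to=11, lvl 0.
Iteration 1: join on id=11 -> c13 (id 11, reply_to=10, lvl 1).
Iteration 2: join on id=10 -> c33 (id 10, reply_to=7, lvl 2).
Iteration 3: join on id=7 -> c23 (id 7, reply_to=3, lvl 3).
Iteration 4: join on id=3 -> c2 (id 3, reply_to=1, lvl 4).
Iteration 5: join on id=1 -> c8 (id 1, reply_to=NULL, lvl 5).
Iteration 6: reply_to is NULL; no match; recursion stops.
SUM(lvl) = 0 + 1 + 2 + 3 + 4 + 5 = 15.

15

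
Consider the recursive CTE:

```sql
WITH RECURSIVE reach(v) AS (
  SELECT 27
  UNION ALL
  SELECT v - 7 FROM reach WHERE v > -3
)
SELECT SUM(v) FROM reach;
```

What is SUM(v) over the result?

57

Base: v=27.
Iteration 1: 27 > -3 holds -> v = 27 - 7 = 20.
Iteration 2: 20 > -3 holds -> v = 20 - 7 = 13.
Iteration 3: 13 > -3 holds -> v = 13 - 7 = 6.
Iteration 4: 6 > -3 holds -> v = 6 - 7 = -1.
Iteration 5: -1 > -3 holds -> v = -1 - 7 = -8.
Iteration 6: -8 > -3 fails; recursion stops.
SUM(v) = 27 + 20 + 13 + 6 + -1 + -8 = 57.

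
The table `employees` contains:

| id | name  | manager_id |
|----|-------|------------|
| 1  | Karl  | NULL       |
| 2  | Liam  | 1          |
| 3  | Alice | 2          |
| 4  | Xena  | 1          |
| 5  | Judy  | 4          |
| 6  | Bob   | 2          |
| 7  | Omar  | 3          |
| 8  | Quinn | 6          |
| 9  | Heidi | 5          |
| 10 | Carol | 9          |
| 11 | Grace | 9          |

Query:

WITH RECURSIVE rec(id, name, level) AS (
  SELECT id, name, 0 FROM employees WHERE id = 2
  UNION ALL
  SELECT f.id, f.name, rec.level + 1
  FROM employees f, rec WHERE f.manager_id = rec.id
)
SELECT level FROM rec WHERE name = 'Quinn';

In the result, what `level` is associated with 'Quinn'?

Base: id=2 (Liam) at level 0.
Iteration 1: rows with manager_id in {2} -> Alice (id 3, level 1), Bob (id 6, level 1).
Iteration 2: rows with manager_id in {3,6} -> Omar (id 7, level 2), Quinn (id 8, level 2).
Iteration 3: no rows with manager_id in {7,8}; recursion stops.

2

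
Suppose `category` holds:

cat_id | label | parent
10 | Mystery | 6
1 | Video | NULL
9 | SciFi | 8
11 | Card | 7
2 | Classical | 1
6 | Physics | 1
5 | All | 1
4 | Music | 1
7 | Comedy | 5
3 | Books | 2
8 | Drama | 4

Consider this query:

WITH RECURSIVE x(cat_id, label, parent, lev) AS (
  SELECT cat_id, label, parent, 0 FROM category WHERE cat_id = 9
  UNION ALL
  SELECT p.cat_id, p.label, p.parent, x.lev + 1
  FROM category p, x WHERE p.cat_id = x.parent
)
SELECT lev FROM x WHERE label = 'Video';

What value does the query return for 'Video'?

3

Base: cat_id=9 (SciFi), parent=8, lev 0.
Iteration 1: join on cat_id=8 -> Drama (id 8, parent=4, lev 1).
Iteration 2: join on cat_id=4 -> Music (id 4, parent=1, lev 2).
Iteration 3: join on cat_id=1 -> Video (id 1, parent=NULL, lev 3).
Iteration 4: parent is NULL; no match; recursion stops.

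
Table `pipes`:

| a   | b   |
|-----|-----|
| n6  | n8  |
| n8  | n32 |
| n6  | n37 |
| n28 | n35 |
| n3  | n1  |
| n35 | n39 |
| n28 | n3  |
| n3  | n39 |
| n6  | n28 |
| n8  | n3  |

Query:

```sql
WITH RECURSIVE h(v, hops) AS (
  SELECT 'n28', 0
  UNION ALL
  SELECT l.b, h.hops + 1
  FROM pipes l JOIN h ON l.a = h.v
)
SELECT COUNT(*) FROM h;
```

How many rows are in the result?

Base: (n28, hops=0).
Iteration 1: edges from {n28} -> (n3, hops=1), (n35, hops=1).
Iteration 2: edges from {n3,n35} -> (n1, hops=2), (n39, hops=2) x2. [UNION ALL keeps all 3 new rows, including repeats]
Iteration 3: no outgoing edges from {n1,n39}; recursion stops.
Total rows emitted: 6.

6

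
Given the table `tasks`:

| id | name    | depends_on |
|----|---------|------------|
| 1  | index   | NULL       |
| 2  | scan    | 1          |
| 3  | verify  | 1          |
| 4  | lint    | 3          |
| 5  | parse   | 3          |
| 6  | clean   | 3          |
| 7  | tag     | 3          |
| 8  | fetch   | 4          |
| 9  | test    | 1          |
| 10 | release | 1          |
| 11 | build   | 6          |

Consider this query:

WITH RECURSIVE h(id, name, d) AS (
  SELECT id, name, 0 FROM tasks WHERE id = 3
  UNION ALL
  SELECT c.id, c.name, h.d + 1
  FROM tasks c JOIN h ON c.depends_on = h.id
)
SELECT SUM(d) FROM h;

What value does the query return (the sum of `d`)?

8

Base: id=3 (verify) at d 0.
Iteration 1: rows with depends_on in {3} -> lint (id 4, d 1), parse (id 5, d 1), clean (id 6, d 1), tag (id 7, d 1).
Iteration 2: rows with depends_on in {4,5,6,7} -> fetch (id 8, d 2), build (id 11, d 2).
Iteration 3: no rows with depends_on in {8,11}; recursion stops.
SUM(d) = 0 + 1 + 1 + 1 + 1 + 2 + 2 = 8.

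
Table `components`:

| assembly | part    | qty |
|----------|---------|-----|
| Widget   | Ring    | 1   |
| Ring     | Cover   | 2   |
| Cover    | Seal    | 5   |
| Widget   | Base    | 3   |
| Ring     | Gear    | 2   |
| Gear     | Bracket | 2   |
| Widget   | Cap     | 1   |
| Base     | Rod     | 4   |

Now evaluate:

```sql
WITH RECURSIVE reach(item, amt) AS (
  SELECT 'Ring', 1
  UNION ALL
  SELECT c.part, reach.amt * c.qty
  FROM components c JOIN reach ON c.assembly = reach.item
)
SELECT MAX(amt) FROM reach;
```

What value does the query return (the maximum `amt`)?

Base: (Ring, amt=1).
Iteration 1: components of {Ring} -> Cover = 1*2 = 2, Gear = 1*2 = 2.
Iteration 2: components of {Cover,Gear} -> Bracket = 2*2 = 4, Seal = 2*5 = 10.
Iteration 3: no further components; recursion stops.
amt values: 1, 2, 2, 10, 4; the maximum is 10.

10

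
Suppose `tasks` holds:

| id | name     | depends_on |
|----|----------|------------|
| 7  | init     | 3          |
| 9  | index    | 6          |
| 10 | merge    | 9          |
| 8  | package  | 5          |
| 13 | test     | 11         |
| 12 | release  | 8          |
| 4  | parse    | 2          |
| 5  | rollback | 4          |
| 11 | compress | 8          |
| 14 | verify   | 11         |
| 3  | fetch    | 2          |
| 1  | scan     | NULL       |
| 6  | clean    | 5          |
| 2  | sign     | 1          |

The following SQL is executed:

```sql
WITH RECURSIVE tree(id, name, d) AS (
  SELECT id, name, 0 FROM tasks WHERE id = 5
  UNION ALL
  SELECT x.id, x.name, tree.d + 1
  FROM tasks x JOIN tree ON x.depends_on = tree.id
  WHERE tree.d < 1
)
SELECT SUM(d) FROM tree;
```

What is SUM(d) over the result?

Base: id=5 (rollback) at d 0.
Iteration 1: rows with depends_on in {5} -> clean (id 6, d 1), package (id 8, d 1).
Iteration 2: d < 1 fails for all current rows; recursion stops.
SUM(d) = 0 + 1 + 1 = 2.

2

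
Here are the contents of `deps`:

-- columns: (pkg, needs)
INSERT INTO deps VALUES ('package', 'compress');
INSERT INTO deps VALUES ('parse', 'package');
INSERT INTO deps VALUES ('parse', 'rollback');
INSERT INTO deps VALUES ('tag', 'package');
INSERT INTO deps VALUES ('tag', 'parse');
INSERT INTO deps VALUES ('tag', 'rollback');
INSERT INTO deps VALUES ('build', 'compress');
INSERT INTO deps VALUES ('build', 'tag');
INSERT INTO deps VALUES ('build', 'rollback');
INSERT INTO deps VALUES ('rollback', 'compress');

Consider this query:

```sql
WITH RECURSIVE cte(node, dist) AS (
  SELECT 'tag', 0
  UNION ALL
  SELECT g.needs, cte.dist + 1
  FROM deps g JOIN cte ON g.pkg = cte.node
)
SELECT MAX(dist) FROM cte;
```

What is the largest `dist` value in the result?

Base: (tag, dist=0).
Iteration 1: edges from {tag} -> (package, dist=1), (parse, dist=1), (rollback, dist=1).
Iteration 2: edges from {package,parse,rollback} -> (compress, dist=2) x2, (package, dist=2), (rollback, dist=2). [UNION ALL keeps all 4 new rows, including repeats]
Iteration 3: edges from {compress,package,rollback} -> (compress, dist=3) x2. [UNION ALL keeps all 2 new rows, including repeats]
Iteration 4: no outgoing edges from {compress}; recursion stops.
dist values: 0, 1, 1, 1, 2, 2, 2, 2, 3, 3; the maximum is 3.

3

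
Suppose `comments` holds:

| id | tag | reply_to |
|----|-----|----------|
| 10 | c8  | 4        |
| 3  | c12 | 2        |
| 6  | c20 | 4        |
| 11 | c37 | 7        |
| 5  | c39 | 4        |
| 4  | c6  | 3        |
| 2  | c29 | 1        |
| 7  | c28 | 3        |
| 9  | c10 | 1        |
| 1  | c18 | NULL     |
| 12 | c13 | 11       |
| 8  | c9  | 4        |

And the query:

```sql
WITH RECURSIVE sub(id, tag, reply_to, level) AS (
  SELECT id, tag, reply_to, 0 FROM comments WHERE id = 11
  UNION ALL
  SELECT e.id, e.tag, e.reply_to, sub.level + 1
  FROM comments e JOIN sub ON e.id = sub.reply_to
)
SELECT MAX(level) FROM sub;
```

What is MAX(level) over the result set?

Base: id=11 (c37), reply_to=7, level 0.
Iteration 1: join on id=7 -> c28 (id 7, reply_to=3, level 1).
Iteration 2: join on id=3 -> c12 (id 3, reply_to=2, level 2).
Iteration 3: join on id=2 -> c29 (id 2, reply_to=1, level 3).
Iteration 4: join on id=1 -> c18 (id 1, reply_to=NULL, level 4).
Iteration 5: reply_to is NULL; no match; recursion stops.
level values: 0, 1, 2, 3, 4; the maximum is 4.

4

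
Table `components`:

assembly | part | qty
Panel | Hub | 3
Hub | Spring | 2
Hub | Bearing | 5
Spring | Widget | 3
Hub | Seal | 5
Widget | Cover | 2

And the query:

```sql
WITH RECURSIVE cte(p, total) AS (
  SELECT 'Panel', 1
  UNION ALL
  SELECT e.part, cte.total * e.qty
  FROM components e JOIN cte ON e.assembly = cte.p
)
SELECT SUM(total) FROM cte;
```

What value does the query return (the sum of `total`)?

Base: (Panel, total=1).
Iteration 1: components of {Panel} -> Hub = 1*3 = 3.
Iteration 2: components of {Hub} -> Bearing = 3*5 = 15, Seal = 3*5 = 15, Spring = 3*2 = 6.
Iteration 3: components of {Bearing,Seal,Spring} -> Widget = 6*3 = 18.
Iteration 4: components of {Widget} -> Cover = 18*2 = 36.
Iteration 5: no further components; recursion stops.
SUM(total) = 1 + 3 + 6 + 15 + 15 + 18 + 36 = 94.

94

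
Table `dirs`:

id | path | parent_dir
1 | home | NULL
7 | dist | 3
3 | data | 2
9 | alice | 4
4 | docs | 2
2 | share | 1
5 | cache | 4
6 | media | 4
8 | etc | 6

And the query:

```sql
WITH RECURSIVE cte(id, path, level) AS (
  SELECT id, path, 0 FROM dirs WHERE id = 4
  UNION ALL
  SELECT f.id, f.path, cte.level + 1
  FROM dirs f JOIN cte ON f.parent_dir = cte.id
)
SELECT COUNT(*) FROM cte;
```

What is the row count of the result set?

5

Base: id=4 (docs) at level 0.
Iteration 1: rows with parent_dir in {4} -> cache (id 5, level 1), media (id 6, level 1), alice (id 9, level 1).
Iteration 2: rows with parent_dir in {5,6,9} -> etc (id 8, level 2).
Iteration 3: no rows with parent_dir in {8}; recursion stops.
Total rows emitted: 5.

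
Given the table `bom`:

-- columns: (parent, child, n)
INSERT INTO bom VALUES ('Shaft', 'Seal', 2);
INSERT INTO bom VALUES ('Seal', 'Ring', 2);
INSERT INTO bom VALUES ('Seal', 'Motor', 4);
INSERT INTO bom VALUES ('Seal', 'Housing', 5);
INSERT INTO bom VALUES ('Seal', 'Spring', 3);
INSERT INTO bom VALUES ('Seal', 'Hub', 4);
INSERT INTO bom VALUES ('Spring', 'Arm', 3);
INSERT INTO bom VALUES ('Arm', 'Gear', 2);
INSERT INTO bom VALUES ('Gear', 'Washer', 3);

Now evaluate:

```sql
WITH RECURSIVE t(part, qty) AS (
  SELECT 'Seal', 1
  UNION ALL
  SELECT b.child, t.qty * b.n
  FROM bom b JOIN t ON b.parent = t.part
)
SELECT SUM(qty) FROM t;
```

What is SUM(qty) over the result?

Base: (Seal, qty=1).
Iteration 1: components of {Seal} -> Housing = 1*5 = 5, Hub = 1*4 = 4, Motor = 1*4 = 4, Ring = 1*2 = 2, Spring = 1*3 = 3.
Iteration 2: components of {Housing,Hub,Motor,Ring,Spring} -> Arm = 3*3 = 9.
Iteration 3: components of {Arm} -> Gear = 9*2 = 18.
Iteration 4: components of {Gear} -> Washer = 18*3 = 54.
Iteration 5: no further components; recursion stops.
SUM(qty) = 1 + 2 + 4 + 5 + 3 + 4 + 9 + 18 + 54 = 100.

100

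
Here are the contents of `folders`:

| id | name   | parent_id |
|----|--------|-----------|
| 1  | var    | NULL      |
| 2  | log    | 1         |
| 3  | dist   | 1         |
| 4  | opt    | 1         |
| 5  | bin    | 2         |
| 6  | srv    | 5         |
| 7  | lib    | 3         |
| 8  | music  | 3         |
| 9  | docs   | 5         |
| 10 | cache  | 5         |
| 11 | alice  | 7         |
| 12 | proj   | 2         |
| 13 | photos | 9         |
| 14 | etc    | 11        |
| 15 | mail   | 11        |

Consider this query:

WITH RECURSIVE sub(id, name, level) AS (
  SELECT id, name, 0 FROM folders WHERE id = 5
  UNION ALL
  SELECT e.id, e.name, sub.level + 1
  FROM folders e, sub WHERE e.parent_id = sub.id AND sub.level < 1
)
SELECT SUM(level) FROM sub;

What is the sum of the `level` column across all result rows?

Base: id=5 (bin) at level 0.
Iteration 1: rows with parent_id in {5} -> srv (id 6, level 1), docs (id 9, level 1), cache (id 10, level 1).
Iteration 2: level < 1 fails for all current rows; recursion stops.
SUM(level) = 0 + 1 + 1 + 1 = 3.

3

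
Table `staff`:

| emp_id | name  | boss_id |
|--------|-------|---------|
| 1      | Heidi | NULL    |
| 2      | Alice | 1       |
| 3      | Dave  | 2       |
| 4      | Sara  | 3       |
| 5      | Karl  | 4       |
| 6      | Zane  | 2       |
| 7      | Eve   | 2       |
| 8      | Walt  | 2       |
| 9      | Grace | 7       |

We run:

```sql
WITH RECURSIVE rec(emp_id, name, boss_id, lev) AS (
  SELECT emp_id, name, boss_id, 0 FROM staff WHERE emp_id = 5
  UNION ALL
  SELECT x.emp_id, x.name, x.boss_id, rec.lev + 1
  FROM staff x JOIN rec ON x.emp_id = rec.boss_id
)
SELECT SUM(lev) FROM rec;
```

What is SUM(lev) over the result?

10

Base: emp_id=5 (Karl), boss_id=4, lev 0.
Iteration 1: join on emp_id=4 -> Sara (id 4, boss_id=3, lev 1).
Iteration 2: join on emp_id=3 -> Dave (id 3, boss_id=2, lev 2).
Iteration 3: join on emp_id=2 -> Alice (id 2, boss_id=1, lev 3).
Iteration 4: join on emp_id=1 -> Heidi (id 1, boss_id=NULL, lev 4).
Iteration 5: boss_id is NULL; no match; recursion stops.
SUM(lev) = 0 + 1 + 2 + 3 + 4 = 10.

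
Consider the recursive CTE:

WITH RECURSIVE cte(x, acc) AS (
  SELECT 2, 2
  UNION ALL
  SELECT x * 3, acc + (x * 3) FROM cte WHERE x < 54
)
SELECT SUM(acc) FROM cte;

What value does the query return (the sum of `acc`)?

116

Base: x=2, acc=2.
Iteration 1: 2 < 54 holds -> x = 2 * 3 = 6, acc = 2 + 6 = 8.
Iteration 2: 6 < 54 holds -> x = 6 * 3 = 18, acc = 8 + 18 = 26.
Iteration 3: 18 < 54 holds -> x = 18 * 3 = 54, acc = 26 + 54 = 80.
Iteration 4: 54 < 54 fails; recursion stops.
SUM(acc) = 2 + 8 + 26 + 80 = 116.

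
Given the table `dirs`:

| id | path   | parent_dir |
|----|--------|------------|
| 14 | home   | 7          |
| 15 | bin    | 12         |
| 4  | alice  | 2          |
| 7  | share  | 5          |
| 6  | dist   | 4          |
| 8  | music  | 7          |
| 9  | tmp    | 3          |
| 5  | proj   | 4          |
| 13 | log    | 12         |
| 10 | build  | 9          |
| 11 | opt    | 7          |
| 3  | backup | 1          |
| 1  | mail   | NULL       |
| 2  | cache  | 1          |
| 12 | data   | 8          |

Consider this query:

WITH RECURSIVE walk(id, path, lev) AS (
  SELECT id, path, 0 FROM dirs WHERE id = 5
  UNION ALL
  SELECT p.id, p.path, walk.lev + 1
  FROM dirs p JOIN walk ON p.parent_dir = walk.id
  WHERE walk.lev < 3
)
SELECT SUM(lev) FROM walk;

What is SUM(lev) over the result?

10

Base: id=5 (proj) at lev 0.
Iteration 1: rows with parent_dir in {5} -> share (id 7, lev 1).
Iteration 2: rows with parent_dir in {7} -> music (id 8, lev 2), opt (id 11, lev 2), home (id 14, lev 2).
Iteration 3: rows with parent_dir in {8,11,14} -> data (id 12, lev 3).
Iteration 4: lev < 3 fails for all current rows; recursion stops.
SUM(lev) = 0 + 1 + 2 + 2 + 2 + 3 = 10.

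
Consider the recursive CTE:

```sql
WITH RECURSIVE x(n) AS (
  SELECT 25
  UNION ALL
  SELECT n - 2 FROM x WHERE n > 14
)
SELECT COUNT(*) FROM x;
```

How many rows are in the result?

7

Base: n=25.
Iteration 1: 25 > 14 holds -> n = 25 - 2 = 23.
Iteration 2: 23 > 14 holds -> n = 23 - 2 = 21.
Iteration 3: 21 > 14 holds -> n = 21 - 2 = 19.
Iteration 4: 19 > 14 holds -> n = 19 - 2 = 17.
Iteration 5: 17 > 14 holds -> n = 17 - 2 = 15.
Iteration 6: 15 > 14 holds -> n = 15 - 2 = 13.
Iteration 7: 13 > 14 fails; recursion stops.
Total rows emitted: 7.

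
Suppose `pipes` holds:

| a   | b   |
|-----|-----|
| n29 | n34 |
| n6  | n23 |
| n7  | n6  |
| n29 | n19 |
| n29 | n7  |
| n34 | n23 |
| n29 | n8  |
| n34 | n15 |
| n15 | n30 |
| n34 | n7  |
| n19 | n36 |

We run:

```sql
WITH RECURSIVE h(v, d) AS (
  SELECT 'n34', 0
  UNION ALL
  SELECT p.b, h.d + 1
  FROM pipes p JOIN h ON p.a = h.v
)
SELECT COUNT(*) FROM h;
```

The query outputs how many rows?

Base: (n34, d=0).
Iteration 1: edges from {n34} -> (n15, d=1), (n23, d=1), (n7, d=1).
Iteration 2: edges from {n15,n23,n7} -> (n30, d=2), (n6, d=2).
Iteration 3: edges from {n30,n6} -> (n23, d=3).
Iteration 4: no outgoing edges from {n23}; recursion stops.
Total rows emitted: 7.

7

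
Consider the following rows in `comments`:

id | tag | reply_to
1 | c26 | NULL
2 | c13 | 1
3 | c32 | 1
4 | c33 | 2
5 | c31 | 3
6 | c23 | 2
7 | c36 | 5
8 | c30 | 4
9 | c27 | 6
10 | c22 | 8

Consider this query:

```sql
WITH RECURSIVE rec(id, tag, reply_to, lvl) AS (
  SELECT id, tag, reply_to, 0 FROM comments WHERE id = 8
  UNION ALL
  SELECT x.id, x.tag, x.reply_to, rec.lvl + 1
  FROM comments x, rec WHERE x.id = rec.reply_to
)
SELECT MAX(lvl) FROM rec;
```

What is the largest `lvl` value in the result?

3

Base: id=8 (c30), reply_to=4, lvl 0.
Iteration 1: join on id=4 -> c33 (id 4, reply_to=2, lvl 1).
Iteration 2: join on id=2 -> c13 (id 2, reply_to=1, lvl 2).
Iteration 3: join on id=1 -> c26 (id 1, reply_to=NULL, lvl 3).
Iteration 4: reply_to is NULL; no match; recursion stops.
lvl values: 0, 1, 2, 3; the maximum is 3.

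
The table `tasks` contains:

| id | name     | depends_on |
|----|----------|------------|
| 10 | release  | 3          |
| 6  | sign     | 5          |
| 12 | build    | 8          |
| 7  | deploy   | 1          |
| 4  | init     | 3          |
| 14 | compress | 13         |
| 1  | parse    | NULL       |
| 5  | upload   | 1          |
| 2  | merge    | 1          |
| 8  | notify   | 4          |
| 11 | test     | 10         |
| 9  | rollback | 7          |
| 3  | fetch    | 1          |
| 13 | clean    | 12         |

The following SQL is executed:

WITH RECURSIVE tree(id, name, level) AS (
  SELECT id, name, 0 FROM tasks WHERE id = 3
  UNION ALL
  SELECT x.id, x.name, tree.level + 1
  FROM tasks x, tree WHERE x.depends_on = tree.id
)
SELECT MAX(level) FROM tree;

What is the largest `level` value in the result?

5

Base: id=3 (fetch) at level 0.
Iteration 1: rows with depends_on in {3} -> init (id 4, level 1), release (id 10, level 1).
Iteration 2: rows with depends_on in {4,10} -> notify (id 8, level 2), test (id 11, level 2).
Iteration 3: rows with depends_on in {8,11} -> build (id 12, level 3).
Iteration 4: rows with depends_on in {12} -> clean (id 13, level 4).
Iteration 5: rows with depends_on in {13} -> compress (id 14, level 5).
Iteration 6: no rows with depends_on in {14}; recursion stops.
level values: 0, 1, 1, 2, 2, 3, 4, 5; the maximum is 5.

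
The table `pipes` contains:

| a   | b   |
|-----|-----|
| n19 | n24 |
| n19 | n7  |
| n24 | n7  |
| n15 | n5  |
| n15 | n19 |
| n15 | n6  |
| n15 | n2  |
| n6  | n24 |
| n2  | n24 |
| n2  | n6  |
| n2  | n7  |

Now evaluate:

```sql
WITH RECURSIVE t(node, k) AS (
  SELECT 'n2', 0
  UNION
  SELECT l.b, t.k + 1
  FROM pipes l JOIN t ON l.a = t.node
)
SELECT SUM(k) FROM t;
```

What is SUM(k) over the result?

Base: (n2, k=0).
Iteration 1: edges from {n2} -> (n24, k=1), (n6, k=1), (n7, k=1).
Iteration 2: edges from {n24,n6,n7} -> (n24, k=2), (n7, k=2).
Iteration 3: edges from {n24,n7} -> (n7, k=3).
Iteration 4: no outgoing edges from {n7}; recursion stops.
SUM(k) = 0 + 1 + 1 + 1 + 2 + 2 + 3 = 10.

10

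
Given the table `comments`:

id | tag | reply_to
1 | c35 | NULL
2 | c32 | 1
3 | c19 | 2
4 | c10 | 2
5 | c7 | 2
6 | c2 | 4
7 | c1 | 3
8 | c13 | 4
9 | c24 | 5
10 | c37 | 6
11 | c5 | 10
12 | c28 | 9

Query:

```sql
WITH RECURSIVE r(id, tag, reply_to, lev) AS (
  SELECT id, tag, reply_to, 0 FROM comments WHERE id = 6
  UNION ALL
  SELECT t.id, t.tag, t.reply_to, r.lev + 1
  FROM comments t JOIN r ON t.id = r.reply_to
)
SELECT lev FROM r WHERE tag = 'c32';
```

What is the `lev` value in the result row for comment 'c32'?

Base: id=6 (c2), reply_to=4, lev 0.
Iteration 1: join on id=4 -> c10 (id 4, reply_to=2, lev 1).
Iteration 2: join on id=2 -> c32 (id 2, reply_to=1, lev 2).
Iteration 3: join on id=1 -> c35 (id 1, reply_to=NULL, lev 3).
Iteration 4: reply_to is NULL; no match; recursion stops.

2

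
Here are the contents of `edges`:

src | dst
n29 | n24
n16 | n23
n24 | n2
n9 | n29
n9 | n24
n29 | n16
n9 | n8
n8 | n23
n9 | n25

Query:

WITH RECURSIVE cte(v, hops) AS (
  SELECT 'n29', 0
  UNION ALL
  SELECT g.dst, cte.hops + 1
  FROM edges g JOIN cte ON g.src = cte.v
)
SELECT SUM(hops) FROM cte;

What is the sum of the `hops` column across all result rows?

Base: (n29, hops=0).
Iteration 1: edges from {n29} -> (n16, hops=1), (n24, hops=1).
Iteration 2: edges from {n16,n24} -> (n2, hops=2), (n23, hops=2).
Iteration 3: no outgoing edges from {n2,n23}; recursion stops.
SUM(hops) = 0 + 1 + 1 + 2 + 2 = 6.

6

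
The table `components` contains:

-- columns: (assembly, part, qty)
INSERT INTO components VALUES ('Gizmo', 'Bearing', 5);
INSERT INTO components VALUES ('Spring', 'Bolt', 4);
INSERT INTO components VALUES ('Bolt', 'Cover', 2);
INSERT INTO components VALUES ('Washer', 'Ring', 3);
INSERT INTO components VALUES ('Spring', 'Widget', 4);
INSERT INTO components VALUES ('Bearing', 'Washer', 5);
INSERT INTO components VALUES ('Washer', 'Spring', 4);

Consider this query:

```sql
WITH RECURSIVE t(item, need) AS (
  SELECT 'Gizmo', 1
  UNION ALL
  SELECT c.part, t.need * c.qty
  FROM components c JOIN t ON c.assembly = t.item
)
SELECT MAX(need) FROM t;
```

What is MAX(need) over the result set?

Base: (Gizmo, need=1).
Iteration 1: components of {Gizmo} -> Bearing = 1*5 = 5.
Iteration 2: components of {Bearing} -> Washer = 5*5 = 25.
Iteration 3: components of {Washer} -> Ring = 25*3 = 75, Spring = 25*4 = 100.
Iteration 4: components of {Ring,Spring} -> Bolt = 100*4 = 400, Widget = 100*4 = 400.
Iteration 5: components of {Bolt,Widget} -> Cover = 400*2 = 800.
Iteration 6: no further components; recursion stops.
need values: 1, 5, 25, 100, 75, 400, 400, 800; the maximum is 800.

800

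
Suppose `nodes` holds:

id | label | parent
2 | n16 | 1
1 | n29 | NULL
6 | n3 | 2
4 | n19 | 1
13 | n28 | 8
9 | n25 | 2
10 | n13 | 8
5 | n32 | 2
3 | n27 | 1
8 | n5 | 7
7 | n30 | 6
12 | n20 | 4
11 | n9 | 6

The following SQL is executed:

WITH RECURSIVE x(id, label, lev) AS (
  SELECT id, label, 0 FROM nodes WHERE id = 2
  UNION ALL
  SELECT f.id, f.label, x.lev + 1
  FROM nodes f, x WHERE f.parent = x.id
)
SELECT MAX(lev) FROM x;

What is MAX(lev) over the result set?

Base: id=2 (n16) at lev 0.
Iteration 1: rows with parent in {2} -> n32 (id 5, lev 1), n3 (id 6, lev 1), n25 (id 9, lev 1).
Iteration 2: rows with parent in {5,6,9} -> n30 (id 7, lev 2), n9 (id 11, lev 2).
Iteration 3: rows with parent in {7,11} -> n5 (id 8, lev 3).
Iteration 4: rows with parent in {8} -> n13 (id 10, lev 4), n28 (id 13, lev 4).
Iteration 5: no rows with parent in {10,13}; recursion stops.
lev values: 0, 1, 1, 1, 2, 2, 3, 4, 4; the maximum is 4.

4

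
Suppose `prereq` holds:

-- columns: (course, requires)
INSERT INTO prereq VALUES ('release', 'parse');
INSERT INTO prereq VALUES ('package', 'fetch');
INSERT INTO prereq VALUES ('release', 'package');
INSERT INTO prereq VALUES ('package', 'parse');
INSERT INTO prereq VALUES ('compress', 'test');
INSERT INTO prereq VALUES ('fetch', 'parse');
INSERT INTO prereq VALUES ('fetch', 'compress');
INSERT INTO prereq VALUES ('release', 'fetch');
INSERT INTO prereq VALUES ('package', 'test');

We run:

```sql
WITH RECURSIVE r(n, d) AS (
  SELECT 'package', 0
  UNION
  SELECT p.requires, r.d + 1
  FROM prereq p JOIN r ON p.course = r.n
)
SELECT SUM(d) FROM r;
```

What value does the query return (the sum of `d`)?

10

Base: (package, d=0).
Iteration 1: edges from {package} -> (fetch, d=1), (parse, d=1), (test, d=1).
Iteration 2: edges from {fetch,parse,test} -> (compress, d=2), (parse, d=2).
Iteration 3: edges from {compress,parse} -> (test, d=3).
Iteration 4: no outgoing edges from {test}; recursion stops.
SUM(d) = 0 + 1 + 1 + 1 + 2 + 2 + 3 = 10.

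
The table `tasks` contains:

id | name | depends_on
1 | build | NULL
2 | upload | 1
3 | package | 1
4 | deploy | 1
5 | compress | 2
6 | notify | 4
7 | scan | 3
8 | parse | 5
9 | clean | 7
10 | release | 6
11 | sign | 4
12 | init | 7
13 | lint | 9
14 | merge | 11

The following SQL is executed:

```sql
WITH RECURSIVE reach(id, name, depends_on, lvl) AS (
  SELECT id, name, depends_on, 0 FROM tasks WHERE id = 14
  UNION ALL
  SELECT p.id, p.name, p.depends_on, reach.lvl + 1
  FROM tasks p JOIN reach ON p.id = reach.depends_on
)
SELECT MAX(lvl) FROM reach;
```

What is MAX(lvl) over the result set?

3

Base: id=14 (merge), depends_on=11, lvl 0.
Iteration 1: join on id=11 -> sign (id 11, depends_on=4, lvl 1).
Iteration 2: join on id=4 -> deploy (id 4, depends_on=1, lvl 2).
Iteration 3: join on id=1 -> build (id 1, depends_on=NULL, lvl 3).
Iteration 4: depends_on is NULL; no match; recursion stops.
lvl values: 0, 1, 2, 3; the maximum is 3.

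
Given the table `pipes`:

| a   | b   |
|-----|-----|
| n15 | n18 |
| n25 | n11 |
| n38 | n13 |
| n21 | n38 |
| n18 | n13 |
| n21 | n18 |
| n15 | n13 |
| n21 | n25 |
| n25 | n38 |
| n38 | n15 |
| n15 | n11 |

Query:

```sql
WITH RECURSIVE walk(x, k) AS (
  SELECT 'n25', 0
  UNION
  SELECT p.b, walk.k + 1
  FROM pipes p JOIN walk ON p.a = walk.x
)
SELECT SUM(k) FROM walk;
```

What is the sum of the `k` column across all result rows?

Base: (n25, k=0).
Iteration 1: edges from {n25} -> (n11, k=1), (n38, k=1).
Iteration 2: edges from {n11,n38} -> (n13, k=2), (n15, k=2).
Iteration 3: edges from {n13,n15} -> (n11, k=3), (n13, k=3), (n18, k=3).
Iteration 4: edges from {n11,n13,n18} -> (n13, k=4).
Iteration 5: no outgoing edges from {n13}; recursion stops.
SUM(k) = 0 + 1 + 1 + 2 + 2 + 3 + 3 + 3 + 4 = 19.

19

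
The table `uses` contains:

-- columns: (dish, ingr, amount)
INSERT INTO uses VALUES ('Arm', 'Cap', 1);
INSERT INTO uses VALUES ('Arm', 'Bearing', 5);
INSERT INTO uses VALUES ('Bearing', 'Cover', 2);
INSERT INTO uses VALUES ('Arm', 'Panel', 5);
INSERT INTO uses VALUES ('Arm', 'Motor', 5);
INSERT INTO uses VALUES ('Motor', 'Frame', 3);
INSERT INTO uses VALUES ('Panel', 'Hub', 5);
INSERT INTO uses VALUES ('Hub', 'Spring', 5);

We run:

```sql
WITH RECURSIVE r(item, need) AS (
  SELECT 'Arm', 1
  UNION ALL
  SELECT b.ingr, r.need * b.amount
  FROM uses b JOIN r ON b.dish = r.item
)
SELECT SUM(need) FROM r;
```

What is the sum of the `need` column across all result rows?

192

Base: (Arm, need=1).
Iteration 1: components of {Arm} -> Bearing = 1*5 = 5, Cap = 1*1 = 1, Motor = 1*5 = 5, Panel = 1*5 = 5.
Iteration 2: components of {Bearing,Cap,Motor,Panel} -> Cover = 5*2 = 10, Frame = 5*3 = 15, Hub = 5*5 = 25.
Iteration 3: components of {Cover,Frame,Hub} -> Spring = 25*5 = 125.
Iteration 4: no further components; recursion stops.
SUM(need) = 1 + 1 + 5 + 5 + 5 + 10 + 25 + 15 + 125 = 192.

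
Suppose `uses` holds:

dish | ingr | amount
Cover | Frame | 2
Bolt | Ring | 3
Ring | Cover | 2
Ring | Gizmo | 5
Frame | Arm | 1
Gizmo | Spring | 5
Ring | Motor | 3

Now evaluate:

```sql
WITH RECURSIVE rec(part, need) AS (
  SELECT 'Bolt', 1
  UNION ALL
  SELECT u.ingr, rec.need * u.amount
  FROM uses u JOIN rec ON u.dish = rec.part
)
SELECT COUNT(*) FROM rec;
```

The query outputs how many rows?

Base: (Bolt, need=1).
Iteration 1: components of {Bolt} -> Ring = 1*3 = 3.
Iteration 2: components of {Ring} -> Cover = 3*2 = 6, Gizmo = 3*5 = 15, Motor = 3*3 = 9.
Iteration 3: components of {Cover,Gizmo,Motor} -> Frame = 6*2 = 12, Spring = 15*5 = 75.
Iteration 4: components of {Frame,Spring} -> Arm = 12*1 = 12.
Iteration 5: no further components; recursion stops.
Total rows emitted: 8.

8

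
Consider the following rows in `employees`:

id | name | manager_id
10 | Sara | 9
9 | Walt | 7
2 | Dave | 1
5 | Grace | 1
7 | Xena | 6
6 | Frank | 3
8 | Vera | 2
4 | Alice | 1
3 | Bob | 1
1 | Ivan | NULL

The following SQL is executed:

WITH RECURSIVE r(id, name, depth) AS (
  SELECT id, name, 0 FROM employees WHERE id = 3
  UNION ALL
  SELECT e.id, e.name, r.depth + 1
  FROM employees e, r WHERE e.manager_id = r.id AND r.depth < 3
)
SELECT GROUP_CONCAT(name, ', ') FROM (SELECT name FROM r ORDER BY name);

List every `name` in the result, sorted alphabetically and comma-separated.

Base: id=3 (Bob) at depth 0.
Iteration 1: rows with manager_id in {3} -> Frank (id 6, depth 1).
Iteration 2: rows with manager_id in {6} -> Xena (id 7, depth 2).
Iteration 3: rows with manager_id in {7} -> Walt (id 9, depth 3).
Iteration 4: depth < 3 fails for all current rows; recursion stops.

Bob, Frank, Walt, Xena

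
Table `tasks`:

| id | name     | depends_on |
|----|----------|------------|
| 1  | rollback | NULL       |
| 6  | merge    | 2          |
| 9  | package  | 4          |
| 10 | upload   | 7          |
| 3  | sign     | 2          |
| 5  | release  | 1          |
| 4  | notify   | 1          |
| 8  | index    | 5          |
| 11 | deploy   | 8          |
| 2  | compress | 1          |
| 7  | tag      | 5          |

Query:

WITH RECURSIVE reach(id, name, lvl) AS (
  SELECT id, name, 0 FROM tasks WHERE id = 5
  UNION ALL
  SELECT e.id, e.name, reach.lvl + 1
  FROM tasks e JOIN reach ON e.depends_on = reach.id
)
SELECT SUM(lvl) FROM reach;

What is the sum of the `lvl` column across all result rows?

6

Base: id=5 (release) at lvl 0.
Iteration 1: rows with depends_on in {5} -> tag (id 7, lvl 1), index (id 8, lvl 1).
Iteration 2: rows with depends_on in {7,8} -> upload (id 10, lvl 2), deploy (id 11, lvl 2).
Iteration 3: no rows with depends_on in {10,11}; recursion stops.
SUM(lvl) = 0 + 1 + 1 + 2 + 2 = 6.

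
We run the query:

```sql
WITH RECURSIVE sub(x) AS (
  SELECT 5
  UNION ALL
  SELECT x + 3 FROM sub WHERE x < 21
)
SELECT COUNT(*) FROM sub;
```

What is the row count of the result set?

7

Base: x=5.
Iteration 1: 5 < 21 holds -> x = 5 + 3 = 8.
Iteration 2: 8 < 21 holds -> x = 8 + 3 = 11.
Iteration 3: 11 < 21 holds -> x = 11 + 3 = 14.
Iteration 4: 14 < 21 holds -> x = 14 + 3 = 17.
Iteration 5: 17 < 21 holds -> x = 17 + 3 = 20.
Iteration 6: 20 < 21 holds -> x = 20 + 3 = 23.
Iteration 7: 23 < 21 fails; recursion stops.
Total rows emitted: 7.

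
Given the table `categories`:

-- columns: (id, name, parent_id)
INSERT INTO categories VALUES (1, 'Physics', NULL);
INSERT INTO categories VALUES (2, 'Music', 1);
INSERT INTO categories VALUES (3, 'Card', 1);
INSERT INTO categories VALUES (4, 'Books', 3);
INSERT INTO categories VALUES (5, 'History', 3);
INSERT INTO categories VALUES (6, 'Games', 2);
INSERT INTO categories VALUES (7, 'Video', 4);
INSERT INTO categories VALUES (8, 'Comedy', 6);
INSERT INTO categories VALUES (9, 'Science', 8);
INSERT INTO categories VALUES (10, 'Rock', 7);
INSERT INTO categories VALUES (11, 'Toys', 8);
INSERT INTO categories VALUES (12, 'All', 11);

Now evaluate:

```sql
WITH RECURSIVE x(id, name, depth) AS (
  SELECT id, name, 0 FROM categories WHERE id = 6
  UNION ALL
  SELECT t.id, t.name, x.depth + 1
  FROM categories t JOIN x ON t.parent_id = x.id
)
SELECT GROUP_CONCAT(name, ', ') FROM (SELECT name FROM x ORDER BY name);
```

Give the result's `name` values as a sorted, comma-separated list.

All, Comedy, Games, Science, Toys

Base: id=6 (Games) at depth 0.
Iteration 1: rows with parent_id in {6} -> Comedy (id 8, depth 1).
Iteration 2: rows with parent_id in {8} -> Science (id 9, depth 2), Toys (id 11, depth 2).
Iteration 3: rows with parent_id in {9,11} -> All (id 12, depth 3).
Iteration 4: no rows with parent_id in {12}; recursion stops.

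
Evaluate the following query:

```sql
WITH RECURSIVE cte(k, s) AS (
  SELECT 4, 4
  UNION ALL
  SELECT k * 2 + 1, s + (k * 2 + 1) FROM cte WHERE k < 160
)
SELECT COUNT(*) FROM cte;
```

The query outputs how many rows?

Base: k=4, s=4.
Iteration 1: 4 < 160 holds -> k = 4 * 2 + 1 = 9, s = 4 + 9 = 13.
Iteration 2: 9 < 160 holds -> k = 9 * 2 + 1 = 19, s = 13 + 19 = 32.
Iteration 3: 19 < 160 holds -> k = 19 * 2 + 1 = 39, s = 32 + 39 = 71.
Iteration 4: 39 < 160 holds -> k = 39 * 2 + 1 = 79, s = 71 + 79 = 150.
Iteration 5: 79 < 160 holds -> k = 79 * 2 + 1 = 159, s = 150 + 159 = 309.
Iteration 6: 159 < 160 holds -> k = 159 * 2 + 1 = 319, s = 309 + 319 = 628.
Iteration 7: 319 < 160 fails; recursion stops.
Total rows emitted: 7.

7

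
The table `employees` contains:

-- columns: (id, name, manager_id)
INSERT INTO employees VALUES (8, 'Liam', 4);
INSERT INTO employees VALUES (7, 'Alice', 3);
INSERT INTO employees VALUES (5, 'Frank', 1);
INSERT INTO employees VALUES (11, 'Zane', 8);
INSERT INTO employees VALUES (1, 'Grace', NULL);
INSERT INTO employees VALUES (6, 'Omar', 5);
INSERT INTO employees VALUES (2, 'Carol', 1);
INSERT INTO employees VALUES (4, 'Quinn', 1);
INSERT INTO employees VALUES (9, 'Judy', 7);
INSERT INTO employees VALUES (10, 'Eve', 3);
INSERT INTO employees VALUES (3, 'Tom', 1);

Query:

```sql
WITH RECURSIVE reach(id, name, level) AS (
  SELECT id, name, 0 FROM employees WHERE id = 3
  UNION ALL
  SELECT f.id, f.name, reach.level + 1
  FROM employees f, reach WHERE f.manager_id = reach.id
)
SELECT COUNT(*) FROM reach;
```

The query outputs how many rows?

Base: id=3 (Tom) at level 0.
Iteration 1: rows with manager_id in {3} -> Alice (id 7, level 1), Eve (id 10, level 1).
Iteration 2: rows with manager_id in {7,10} -> Judy (id 9, level 2).
Iteration 3: no rows with manager_id in {9}; recursion stops.
Total rows emitted: 4.

4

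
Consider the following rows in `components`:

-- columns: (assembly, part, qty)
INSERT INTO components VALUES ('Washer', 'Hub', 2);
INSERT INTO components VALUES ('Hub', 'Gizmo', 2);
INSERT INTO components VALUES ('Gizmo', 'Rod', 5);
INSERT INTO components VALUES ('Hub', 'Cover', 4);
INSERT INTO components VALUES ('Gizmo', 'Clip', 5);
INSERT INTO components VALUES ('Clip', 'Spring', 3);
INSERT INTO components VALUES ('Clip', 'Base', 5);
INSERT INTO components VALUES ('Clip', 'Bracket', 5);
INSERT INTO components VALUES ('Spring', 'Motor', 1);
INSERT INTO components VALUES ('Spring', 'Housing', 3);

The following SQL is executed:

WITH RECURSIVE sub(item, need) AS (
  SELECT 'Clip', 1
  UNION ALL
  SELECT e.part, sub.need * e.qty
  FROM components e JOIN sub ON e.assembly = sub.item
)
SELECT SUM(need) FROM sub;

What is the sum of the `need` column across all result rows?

Base: (Clip, need=1).
Iteration 1: components of {Clip} -> Base = 1*5 = 5, Bracket = 1*5 = 5, Spring = 1*3 = 3.
Iteration 2: components of {Base,Bracket,Spring} -> Housing = 3*3 = 9, Motor = 3*1 = 3.
Iteration 3: no further components; recursion stops.
SUM(need) = 1 + 3 + 5 + 5 + 3 + 9 = 26.

26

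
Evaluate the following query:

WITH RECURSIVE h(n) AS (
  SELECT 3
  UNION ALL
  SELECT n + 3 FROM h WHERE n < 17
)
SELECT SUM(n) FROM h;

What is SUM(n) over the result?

63

Base: n=3.
Iteration 1: 3 < 17 holds -> n = 3 + 3 = 6.
Iteration 2: 6 < 17 holds -> n = 6 + 3 = 9.
Iteration 3: 9 < 17 holds -> n = 9 + 3 = 12.
Iteration 4: 12 < 17 holds -> n = 12 + 3 = 15.
Iteration 5: 15 < 17 holds -> n = 15 + 3 = 18.
Iteration 6: 18 < 17 fails; recursion stops.
SUM(n) = 3 + 6 + 9 + 12 + 15 + 18 = 63.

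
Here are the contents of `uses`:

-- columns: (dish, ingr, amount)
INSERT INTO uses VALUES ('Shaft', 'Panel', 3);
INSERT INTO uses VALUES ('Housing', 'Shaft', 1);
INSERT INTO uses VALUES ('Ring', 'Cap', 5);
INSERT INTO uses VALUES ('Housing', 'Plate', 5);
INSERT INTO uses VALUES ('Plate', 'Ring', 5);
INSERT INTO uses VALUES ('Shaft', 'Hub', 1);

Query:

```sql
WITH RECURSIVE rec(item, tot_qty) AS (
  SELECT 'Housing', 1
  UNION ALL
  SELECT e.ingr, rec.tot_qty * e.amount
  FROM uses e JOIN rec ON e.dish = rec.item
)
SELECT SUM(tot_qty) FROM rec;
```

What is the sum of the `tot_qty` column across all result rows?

161

Base: (Housing, tot_qty=1).
Iteration 1: components of {Housing} -> Plate = 1*5 = 5, Shaft = 1*1 = 1.
Iteration 2: components of {Plate,Shaft} -> Hub = 1*1 = 1, Panel = 1*3 = 3, Ring = 5*5 = 25.
Iteration 3: components of {Hub,Panel,Ring} -> Cap = 25*5 = 125.
Iteration 4: no further components; recursion stops.
SUM(tot_qty) = 1 + 5 + 1 + 25 + 1 + 3 + 125 = 161.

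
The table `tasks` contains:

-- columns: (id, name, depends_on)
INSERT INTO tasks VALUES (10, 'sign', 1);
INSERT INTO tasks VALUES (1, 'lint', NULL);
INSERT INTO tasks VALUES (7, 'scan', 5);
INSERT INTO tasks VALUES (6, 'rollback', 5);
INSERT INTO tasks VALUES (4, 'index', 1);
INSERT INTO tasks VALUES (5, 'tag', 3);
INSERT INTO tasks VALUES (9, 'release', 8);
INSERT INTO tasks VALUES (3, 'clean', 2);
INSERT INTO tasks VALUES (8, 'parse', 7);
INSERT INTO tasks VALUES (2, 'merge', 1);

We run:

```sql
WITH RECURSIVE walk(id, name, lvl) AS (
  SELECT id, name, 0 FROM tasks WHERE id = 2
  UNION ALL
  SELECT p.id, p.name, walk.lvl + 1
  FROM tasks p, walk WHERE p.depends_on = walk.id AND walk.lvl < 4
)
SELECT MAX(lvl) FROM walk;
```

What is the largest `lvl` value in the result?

4

Base: id=2 (merge) at lvl 0.
Iteration 1: rows with depends_on in {2} -> clean (id 3, lvl 1).
Iteration 2: rows with depends_on in {3} -> tag (id 5, lvl 2).
Iteration 3: rows with depends_on in {5} -> rollback (id 6, lvl 3), scan (id 7, lvl 3).
Iteration 4: rows with depends_on in {6,7} -> parse (id 8, lvl 4).
Iteration 5: lvl < 4 fails for all current rows; recursion stops.
lvl values: 0, 1, 2, 3, 3, 4; the maximum is 4.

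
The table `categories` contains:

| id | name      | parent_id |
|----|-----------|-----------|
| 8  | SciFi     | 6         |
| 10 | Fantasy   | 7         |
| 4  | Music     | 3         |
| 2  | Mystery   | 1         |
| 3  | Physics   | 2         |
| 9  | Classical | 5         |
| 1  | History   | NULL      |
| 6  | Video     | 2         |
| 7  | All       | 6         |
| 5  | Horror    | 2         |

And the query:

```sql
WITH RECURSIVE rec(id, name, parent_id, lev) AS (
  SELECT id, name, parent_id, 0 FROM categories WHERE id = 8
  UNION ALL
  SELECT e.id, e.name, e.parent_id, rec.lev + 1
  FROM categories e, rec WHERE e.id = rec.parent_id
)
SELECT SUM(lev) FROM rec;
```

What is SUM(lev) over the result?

6

Base: id=8 (SciFi), parent_id=6, lev 0.
Iteration 1: join on id=6 -> Video (id 6, parent_id=2, lev 1).
Iteration 2: join on id=2 -> Mystery (id 2, parent_id=1, lev 2).
Iteration 3: join on id=1 -> History (id 1, parent_id=NULL, lev 3).
Iteration 4: parent_id is NULL; no match; recursion stops.
SUM(lev) = 0 + 1 + 2 + 3 = 6.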